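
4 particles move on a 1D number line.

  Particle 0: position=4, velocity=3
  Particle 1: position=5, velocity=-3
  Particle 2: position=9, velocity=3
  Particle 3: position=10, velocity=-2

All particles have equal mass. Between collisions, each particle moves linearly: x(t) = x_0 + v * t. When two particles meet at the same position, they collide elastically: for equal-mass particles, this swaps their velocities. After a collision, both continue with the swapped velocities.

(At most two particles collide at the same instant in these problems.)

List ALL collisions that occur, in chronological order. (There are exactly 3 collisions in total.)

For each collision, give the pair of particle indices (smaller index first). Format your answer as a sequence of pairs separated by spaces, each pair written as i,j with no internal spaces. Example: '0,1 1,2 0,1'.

Collision at t=1/6: particles 0 and 1 swap velocities; positions: p0=9/2 p1=9/2 p2=19/2 p3=29/3; velocities now: v0=-3 v1=3 v2=3 v3=-2
Collision at t=1/5: particles 2 and 3 swap velocities; positions: p0=22/5 p1=23/5 p2=48/5 p3=48/5; velocities now: v0=-3 v1=3 v2=-2 v3=3
Collision at t=6/5: particles 1 and 2 swap velocities; positions: p0=7/5 p1=38/5 p2=38/5 p3=63/5; velocities now: v0=-3 v1=-2 v2=3 v3=3

Answer: 0,1 2,3 1,2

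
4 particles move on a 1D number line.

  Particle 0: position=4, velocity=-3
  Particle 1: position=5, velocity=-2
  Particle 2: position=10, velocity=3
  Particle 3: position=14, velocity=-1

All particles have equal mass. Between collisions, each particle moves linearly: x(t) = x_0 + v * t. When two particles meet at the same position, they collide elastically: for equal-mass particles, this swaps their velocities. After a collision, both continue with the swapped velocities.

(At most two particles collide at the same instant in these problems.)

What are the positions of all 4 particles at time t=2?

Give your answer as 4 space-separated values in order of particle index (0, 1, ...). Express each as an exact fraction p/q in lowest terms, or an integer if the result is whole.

Collision at t=1: particles 2 and 3 swap velocities; positions: p0=1 p1=3 p2=13 p3=13; velocities now: v0=-3 v1=-2 v2=-1 v3=3
Advance to t=2 (no further collisions before then); velocities: v0=-3 v1=-2 v2=-1 v3=3; positions = -2 1 12 16

Answer: -2 1 12 16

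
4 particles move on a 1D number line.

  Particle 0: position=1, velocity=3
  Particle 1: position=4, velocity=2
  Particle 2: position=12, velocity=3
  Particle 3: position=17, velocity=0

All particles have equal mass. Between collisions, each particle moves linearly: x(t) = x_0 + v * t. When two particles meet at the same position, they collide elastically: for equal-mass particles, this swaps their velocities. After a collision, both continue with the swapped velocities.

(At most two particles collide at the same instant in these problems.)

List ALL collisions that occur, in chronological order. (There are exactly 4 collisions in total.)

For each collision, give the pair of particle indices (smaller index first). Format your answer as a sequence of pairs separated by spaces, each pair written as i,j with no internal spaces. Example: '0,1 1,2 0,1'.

Answer: 2,3 0,1 1,2 0,1

Derivation:
Collision at t=5/3: particles 2 and 3 swap velocities; positions: p0=6 p1=22/3 p2=17 p3=17; velocities now: v0=3 v1=2 v2=0 v3=3
Collision at t=3: particles 0 and 1 swap velocities; positions: p0=10 p1=10 p2=17 p3=21; velocities now: v0=2 v1=3 v2=0 v3=3
Collision at t=16/3: particles 1 and 2 swap velocities; positions: p0=44/3 p1=17 p2=17 p3=28; velocities now: v0=2 v1=0 v2=3 v3=3
Collision at t=13/2: particles 0 and 1 swap velocities; positions: p0=17 p1=17 p2=41/2 p3=63/2; velocities now: v0=0 v1=2 v2=3 v3=3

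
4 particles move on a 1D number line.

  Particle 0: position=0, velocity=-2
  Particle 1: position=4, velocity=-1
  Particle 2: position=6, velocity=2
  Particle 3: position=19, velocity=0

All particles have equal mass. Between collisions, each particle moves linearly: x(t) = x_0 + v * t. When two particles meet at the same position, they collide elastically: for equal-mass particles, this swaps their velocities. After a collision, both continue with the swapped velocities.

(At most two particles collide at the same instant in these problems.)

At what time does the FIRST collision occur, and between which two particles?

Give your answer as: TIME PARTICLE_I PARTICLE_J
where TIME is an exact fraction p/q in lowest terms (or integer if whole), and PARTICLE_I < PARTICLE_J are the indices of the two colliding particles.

Pair (0,1): pos 0,4 vel -2,-1 -> not approaching (rel speed -1 <= 0)
Pair (1,2): pos 4,6 vel -1,2 -> not approaching (rel speed -3 <= 0)
Pair (2,3): pos 6,19 vel 2,0 -> gap=13, closing at 2/unit, collide at t=13/2
Earliest collision: t=13/2 between 2 and 3

Answer: 13/2 2 3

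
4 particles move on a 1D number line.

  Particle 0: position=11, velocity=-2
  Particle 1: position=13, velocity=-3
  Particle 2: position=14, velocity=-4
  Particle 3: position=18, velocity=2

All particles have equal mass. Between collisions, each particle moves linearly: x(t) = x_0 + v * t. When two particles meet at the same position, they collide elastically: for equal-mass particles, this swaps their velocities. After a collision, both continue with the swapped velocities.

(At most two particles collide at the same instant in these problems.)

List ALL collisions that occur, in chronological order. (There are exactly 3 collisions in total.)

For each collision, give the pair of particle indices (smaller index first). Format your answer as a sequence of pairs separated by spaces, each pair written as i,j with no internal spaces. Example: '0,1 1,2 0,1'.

Collision at t=1: particles 1 and 2 swap velocities; positions: p0=9 p1=10 p2=10 p3=20; velocities now: v0=-2 v1=-4 v2=-3 v3=2
Collision at t=3/2: particles 0 and 1 swap velocities; positions: p0=8 p1=8 p2=17/2 p3=21; velocities now: v0=-4 v1=-2 v2=-3 v3=2
Collision at t=2: particles 1 and 2 swap velocities; positions: p0=6 p1=7 p2=7 p3=22; velocities now: v0=-4 v1=-3 v2=-2 v3=2

Answer: 1,2 0,1 1,2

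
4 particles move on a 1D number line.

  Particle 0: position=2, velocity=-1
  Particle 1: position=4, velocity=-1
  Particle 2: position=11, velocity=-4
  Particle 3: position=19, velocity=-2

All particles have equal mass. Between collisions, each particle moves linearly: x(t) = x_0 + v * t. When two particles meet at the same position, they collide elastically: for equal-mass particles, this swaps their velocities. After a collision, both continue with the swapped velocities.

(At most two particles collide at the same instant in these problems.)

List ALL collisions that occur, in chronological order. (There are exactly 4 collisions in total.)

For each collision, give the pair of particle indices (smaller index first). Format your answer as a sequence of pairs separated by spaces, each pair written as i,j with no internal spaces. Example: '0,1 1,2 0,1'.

Collision at t=7/3: particles 1 and 2 swap velocities; positions: p0=-1/3 p1=5/3 p2=5/3 p3=43/3; velocities now: v0=-1 v1=-4 v2=-1 v3=-2
Collision at t=3: particles 0 and 1 swap velocities; positions: p0=-1 p1=-1 p2=1 p3=13; velocities now: v0=-4 v1=-1 v2=-1 v3=-2
Collision at t=15: particles 2 and 3 swap velocities; positions: p0=-49 p1=-13 p2=-11 p3=-11; velocities now: v0=-4 v1=-1 v2=-2 v3=-1
Collision at t=17: particles 1 and 2 swap velocities; positions: p0=-57 p1=-15 p2=-15 p3=-13; velocities now: v0=-4 v1=-2 v2=-1 v3=-1

Answer: 1,2 0,1 2,3 1,2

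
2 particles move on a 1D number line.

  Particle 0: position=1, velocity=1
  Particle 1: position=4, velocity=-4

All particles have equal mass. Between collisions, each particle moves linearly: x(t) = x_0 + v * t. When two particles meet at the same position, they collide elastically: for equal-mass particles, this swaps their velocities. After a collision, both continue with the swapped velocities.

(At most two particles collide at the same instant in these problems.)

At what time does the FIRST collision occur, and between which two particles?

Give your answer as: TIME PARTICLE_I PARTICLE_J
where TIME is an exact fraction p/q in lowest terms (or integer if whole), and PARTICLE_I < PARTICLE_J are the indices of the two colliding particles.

Answer: 3/5 0 1

Derivation:
Pair (0,1): pos 1,4 vel 1,-4 -> gap=3, closing at 5/unit, collide at t=3/5
Earliest collision: t=3/5 between 0 and 1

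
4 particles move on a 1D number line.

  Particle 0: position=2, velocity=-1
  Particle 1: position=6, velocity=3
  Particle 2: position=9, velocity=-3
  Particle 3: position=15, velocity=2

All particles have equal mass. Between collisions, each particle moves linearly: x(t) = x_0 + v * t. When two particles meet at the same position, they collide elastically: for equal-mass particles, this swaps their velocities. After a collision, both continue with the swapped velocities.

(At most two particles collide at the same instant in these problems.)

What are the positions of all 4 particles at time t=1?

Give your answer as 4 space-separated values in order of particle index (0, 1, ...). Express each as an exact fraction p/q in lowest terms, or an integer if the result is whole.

Collision at t=1/2: particles 1 and 2 swap velocities; positions: p0=3/2 p1=15/2 p2=15/2 p3=16; velocities now: v0=-1 v1=-3 v2=3 v3=2
Advance to t=1 (no further collisions before then); velocities: v0=-1 v1=-3 v2=3 v3=2; positions = 1 6 9 17

Answer: 1 6 9 17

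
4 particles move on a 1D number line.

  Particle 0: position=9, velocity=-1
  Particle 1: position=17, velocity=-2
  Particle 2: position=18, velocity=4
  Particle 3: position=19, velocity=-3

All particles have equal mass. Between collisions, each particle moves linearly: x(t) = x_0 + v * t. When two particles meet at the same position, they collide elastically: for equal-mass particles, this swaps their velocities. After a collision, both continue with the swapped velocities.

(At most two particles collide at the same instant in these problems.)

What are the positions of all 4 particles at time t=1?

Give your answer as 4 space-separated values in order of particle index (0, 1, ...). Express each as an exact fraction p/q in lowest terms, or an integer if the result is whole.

Answer: 8 15 16 22

Derivation:
Collision at t=1/7: particles 2 and 3 swap velocities; positions: p0=62/7 p1=117/7 p2=130/7 p3=130/7; velocities now: v0=-1 v1=-2 v2=-3 v3=4
Advance to t=1 (no further collisions before then); velocities: v0=-1 v1=-2 v2=-3 v3=4; positions = 8 15 16 22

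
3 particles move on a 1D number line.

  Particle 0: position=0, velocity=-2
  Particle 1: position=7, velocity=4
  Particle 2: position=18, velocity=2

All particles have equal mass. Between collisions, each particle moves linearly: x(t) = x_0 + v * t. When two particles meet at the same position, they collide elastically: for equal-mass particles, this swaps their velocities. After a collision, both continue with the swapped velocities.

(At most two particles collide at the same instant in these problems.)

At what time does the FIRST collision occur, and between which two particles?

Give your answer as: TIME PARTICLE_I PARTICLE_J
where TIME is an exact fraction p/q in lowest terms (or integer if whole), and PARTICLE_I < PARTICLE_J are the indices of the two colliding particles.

Pair (0,1): pos 0,7 vel -2,4 -> not approaching (rel speed -6 <= 0)
Pair (1,2): pos 7,18 vel 4,2 -> gap=11, closing at 2/unit, collide at t=11/2
Earliest collision: t=11/2 between 1 and 2

Answer: 11/2 1 2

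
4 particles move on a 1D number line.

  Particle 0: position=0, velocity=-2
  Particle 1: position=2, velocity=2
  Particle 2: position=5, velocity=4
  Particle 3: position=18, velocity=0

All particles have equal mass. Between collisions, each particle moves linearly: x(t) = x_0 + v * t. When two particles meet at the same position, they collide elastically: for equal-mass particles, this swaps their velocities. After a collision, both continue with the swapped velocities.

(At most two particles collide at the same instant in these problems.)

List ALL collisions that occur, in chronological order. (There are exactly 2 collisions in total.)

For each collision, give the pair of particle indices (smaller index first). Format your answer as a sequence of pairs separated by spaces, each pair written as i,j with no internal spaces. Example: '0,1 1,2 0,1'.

Answer: 2,3 1,2

Derivation:
Collision at t=13/4: particles 2 and 3 swap velocities; positions: p0=-13/2 p1=17/2 p2=18 p3=18; velocities now: v0=-2 v1=2 v2=0 v3=4
Collision at t=8: particles 1 and 2 swap velocities; positions: p0=-16 p1=18 p2=18 p3=37; velocities now: v0=-2 v1=0 v2=2 v3=4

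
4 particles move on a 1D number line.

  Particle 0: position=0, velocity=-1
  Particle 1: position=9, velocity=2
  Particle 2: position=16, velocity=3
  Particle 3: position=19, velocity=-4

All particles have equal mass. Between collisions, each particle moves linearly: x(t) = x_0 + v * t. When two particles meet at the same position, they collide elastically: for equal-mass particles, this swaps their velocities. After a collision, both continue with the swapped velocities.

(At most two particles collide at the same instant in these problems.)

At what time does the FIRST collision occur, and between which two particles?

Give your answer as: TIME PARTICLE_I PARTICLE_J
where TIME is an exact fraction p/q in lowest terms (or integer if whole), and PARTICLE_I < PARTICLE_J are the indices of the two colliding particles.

Pair (0,1): pos 0,9 vel -1,2 -> not approaching (rel speed -3 <= 0)
Pair (1,2): pos 9,16 vel 2,3 -> not approaching (rel speed -1 <= 0)
Pair (2,3): pos 16,19 vel 3,-4 -> gap=3, closing at 7/unit, collide at t=3/7
Earliest collision: t=3/7 between 2 and 3

Answer: 3/7 2 3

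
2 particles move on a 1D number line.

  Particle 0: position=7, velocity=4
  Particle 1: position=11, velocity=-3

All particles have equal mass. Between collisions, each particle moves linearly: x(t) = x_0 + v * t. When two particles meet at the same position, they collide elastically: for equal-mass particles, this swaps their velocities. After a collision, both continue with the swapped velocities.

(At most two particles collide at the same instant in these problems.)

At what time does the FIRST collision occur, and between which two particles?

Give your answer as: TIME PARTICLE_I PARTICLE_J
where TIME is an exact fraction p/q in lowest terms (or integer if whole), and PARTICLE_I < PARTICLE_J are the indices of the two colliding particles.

Answer: 4/7 0 1

Derivation:
Pair (0,1): pos 7,11 vel 4,-3 -> gap=4, closing at 7/unit, collide at t=4/7
Earliest collision: t=4/7 between 0 and 1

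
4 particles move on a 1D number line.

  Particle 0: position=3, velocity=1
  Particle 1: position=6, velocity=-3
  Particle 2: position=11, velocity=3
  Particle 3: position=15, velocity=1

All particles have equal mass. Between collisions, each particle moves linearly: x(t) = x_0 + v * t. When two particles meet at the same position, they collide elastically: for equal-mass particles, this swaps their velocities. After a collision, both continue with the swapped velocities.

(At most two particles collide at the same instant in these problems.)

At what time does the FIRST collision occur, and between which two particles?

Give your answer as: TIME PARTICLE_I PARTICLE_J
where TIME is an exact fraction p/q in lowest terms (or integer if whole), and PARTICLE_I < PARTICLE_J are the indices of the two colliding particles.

Pair (0,1): pos 3,6 vel 1,-3 -> gap=3, closing at 4/unit, collide at t=3/4
Pair (1,2): pos 6,11 vel -3,3 -> not approaching (rel speed -6 <= 0)
Pair (2,3): pos 11,15 vel 3,1 -> gap=4, closing at 2/unit, collide at t=2
Earliest collision: t=3/4 between 0 and 1

Answer: 3/4 0 1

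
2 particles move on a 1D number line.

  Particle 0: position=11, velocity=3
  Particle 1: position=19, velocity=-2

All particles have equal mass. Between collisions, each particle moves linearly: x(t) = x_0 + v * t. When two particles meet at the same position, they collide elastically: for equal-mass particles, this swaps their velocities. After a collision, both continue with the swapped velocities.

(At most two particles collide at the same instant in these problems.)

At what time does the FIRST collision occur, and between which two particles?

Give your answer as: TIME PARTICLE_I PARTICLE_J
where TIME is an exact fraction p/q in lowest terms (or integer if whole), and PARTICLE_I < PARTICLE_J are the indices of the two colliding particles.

Answer: 8/5 0 1

Derivation:
Pair (0,1): pos 11,19 vel 3,-2 -> gap=8, closing at 5/unit, collide at t=8/5
Earliest collision: t=8/5 between 0 and 1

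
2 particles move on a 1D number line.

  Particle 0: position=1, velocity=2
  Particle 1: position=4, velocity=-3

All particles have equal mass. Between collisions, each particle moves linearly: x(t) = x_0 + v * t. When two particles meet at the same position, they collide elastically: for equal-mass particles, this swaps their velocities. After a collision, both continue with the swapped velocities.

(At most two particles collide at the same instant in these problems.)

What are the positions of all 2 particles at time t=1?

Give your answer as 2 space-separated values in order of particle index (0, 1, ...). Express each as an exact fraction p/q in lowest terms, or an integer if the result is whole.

Answer: 1 3

Derivation:
Collision at t=3/5: particles 0 and 1 swap velocities; positions: p0=11/5 p1=11/5; velocities now: v0=-3 v1=2
Advance to t=1 (no further collisions before then); velocities: v0=-3 v1=2; positions = 1 3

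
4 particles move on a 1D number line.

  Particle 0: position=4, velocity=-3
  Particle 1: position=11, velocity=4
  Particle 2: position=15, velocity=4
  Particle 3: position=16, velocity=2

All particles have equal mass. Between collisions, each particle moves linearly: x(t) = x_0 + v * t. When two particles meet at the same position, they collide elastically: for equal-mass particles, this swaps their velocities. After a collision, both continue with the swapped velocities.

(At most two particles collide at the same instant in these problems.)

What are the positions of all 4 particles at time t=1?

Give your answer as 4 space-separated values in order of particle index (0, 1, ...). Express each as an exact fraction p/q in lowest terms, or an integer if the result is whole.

Answer: 1 15 18 19

Derivation:
Collision at t=1/2: particles 2 and 3 swap velocities; positions: p0=5/2 p1=13 p2=17 p3=17; velocities now: v0=-3 v1=4 v2=2 v3=4
Advance to t=1 (no further collisions before then); velocities: v0=-3 v1=4 v2=2 v3=4; positions = 1 15 18 19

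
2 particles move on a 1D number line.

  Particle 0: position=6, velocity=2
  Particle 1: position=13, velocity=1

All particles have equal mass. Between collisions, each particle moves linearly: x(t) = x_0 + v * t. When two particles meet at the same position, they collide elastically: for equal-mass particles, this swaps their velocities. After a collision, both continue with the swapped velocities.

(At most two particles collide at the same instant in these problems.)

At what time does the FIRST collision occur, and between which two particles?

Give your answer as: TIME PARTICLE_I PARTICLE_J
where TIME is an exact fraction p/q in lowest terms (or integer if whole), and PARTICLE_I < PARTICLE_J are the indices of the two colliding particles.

Pair (0,1): pos 6,13 vel 2,1 -> gap=7, closing at 1/unit, collide at t=7
Earliest collision: t=7 between 0 and 1

Answer: 7 0 1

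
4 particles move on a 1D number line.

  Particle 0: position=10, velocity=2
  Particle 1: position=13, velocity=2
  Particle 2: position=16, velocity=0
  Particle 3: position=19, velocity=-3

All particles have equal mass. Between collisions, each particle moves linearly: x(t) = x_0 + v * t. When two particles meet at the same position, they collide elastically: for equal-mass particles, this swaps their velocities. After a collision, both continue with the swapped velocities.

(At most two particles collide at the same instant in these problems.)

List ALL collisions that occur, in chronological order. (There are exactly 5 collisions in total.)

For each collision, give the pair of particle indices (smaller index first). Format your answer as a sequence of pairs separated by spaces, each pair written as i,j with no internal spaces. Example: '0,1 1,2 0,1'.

Collision at t=1: particles 2 and 3 swap velocities; positions: p0=12 p1=15 p2=16 p3=16; velocities now: v0=2 v1=2 v2=-3 v3=0
Collision at t=6/5: particles 1 and 2 swap velocities; positions: p0=62/5 p1=77/5 p2=77/5 p3=16; velocities now: v0=2 v1=-3 v2=2 v3=0
Collision at t=3/2: particles 2 and 3 swap velocities; positions: p0=13 p1=29/2 p2=16 p3=16; velocities now: v0=2 v1=-3 v2=0 v3=2
Collision at t=9/5: particles 0 and 1 swap velocities; positions: p0=68/5 p1=68/5 p2=16 p3=83/5; velocities now: v0=-3 v1=2 v2=0 v3=2
Collision at t=3: particles 1 and 2 swap velocities; positions: p0=10 p1=16 p2=16 p3=19; velocities now: v0=-3 v1=0 v2=2 v3=2

Answer: 2,3 1,2 2,3 0,1 1,2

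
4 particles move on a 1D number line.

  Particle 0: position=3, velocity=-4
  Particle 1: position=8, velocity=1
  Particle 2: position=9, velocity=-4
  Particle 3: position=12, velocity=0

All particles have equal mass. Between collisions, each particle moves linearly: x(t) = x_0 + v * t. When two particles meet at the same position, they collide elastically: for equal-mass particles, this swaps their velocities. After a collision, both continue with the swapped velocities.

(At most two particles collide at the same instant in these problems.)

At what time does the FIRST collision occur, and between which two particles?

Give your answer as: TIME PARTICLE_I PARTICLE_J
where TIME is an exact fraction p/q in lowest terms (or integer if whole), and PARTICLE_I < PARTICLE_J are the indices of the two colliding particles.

Answer: 1/5 1 2

Derivation:
Pair (0,1): pos 3,8 vel -4,1 -> not approaching (rel speed -5 <= 0)
Pair (1,2): pos 8,9 vel 1,-4 -> gap=1, closing at 5/unit, collide at t=1/5
Pair (2,3): pos 9,12 vel -4,0 -> not approaching (rel speed -4 <= 0)
Earliest collision: t=1/5 between 1 and 2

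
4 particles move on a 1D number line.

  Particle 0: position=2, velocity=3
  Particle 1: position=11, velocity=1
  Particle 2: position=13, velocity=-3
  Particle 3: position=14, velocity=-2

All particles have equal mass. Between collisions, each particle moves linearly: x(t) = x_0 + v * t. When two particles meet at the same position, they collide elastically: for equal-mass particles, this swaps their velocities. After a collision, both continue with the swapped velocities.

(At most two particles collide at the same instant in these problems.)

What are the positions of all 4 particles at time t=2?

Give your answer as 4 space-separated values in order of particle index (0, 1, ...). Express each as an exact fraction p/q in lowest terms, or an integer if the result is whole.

Answer: 7 8 10 13

Derivation:
Collision at t=1/2: particles 1 and 2 swap velocities; positions: p0=7/2 p1=23/2 p2=23/2 p3=13; velocities now: v0=3 v1=-3 v2=1 v3=-2
Collision at t=1: particles 2 and 3 swap velocities; positions: p0=5 p1=10 p2=12 p3=12; velocities now: v0=3 v1=-3 v2=-2 v3=1
Collision at t=11/6: particles 0 and 1 swap velocities; positions: p0=15/2 p1=15/2 p2=31/3 p3=77/6; velocities now: v0=-3 v1=3 v2=-2 v3=1
Advance to t=2 (no further collisions before then); velocities: v0=-3 v1=3 v2=-2 v3=1; positions = 7 8 10 13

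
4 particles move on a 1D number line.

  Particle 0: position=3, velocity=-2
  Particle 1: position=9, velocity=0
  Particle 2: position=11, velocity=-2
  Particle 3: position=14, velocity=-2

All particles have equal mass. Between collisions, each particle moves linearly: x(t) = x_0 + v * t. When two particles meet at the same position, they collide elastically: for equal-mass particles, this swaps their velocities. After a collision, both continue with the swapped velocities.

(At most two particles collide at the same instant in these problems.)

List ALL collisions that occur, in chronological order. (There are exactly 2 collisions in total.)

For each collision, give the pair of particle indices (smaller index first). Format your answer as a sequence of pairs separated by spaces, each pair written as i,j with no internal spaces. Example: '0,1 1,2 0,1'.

Collision at t=1: particles 1 and 2 swap velocities; positions: p0=1 p1=9 p2=9 p3=12; velocities now: v0=-2 v1=-2 v2=0 v3=-2
Collision at t=5/2: particles 2 and 3 swap velocities; positions: p0=-2 p1=6 p2=9 p3=9; velocities now: v0=-2 v1=-2 v2=-2 v3=0

Answer: 1,2 2,3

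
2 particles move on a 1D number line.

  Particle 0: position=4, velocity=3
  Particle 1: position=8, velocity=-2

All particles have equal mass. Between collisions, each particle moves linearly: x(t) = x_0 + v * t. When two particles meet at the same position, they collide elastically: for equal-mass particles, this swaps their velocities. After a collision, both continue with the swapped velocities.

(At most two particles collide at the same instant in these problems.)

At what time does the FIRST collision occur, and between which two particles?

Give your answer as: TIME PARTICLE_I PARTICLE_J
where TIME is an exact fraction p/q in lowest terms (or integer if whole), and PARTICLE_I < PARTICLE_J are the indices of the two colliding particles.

Pair (0,1): pos 4,8 vel 3,-2 -> gap=4, closing at 5/unit, collide at t=4/5
Earliest collision: t=4/5 between 0 and 1

Answer: 4/5 0 1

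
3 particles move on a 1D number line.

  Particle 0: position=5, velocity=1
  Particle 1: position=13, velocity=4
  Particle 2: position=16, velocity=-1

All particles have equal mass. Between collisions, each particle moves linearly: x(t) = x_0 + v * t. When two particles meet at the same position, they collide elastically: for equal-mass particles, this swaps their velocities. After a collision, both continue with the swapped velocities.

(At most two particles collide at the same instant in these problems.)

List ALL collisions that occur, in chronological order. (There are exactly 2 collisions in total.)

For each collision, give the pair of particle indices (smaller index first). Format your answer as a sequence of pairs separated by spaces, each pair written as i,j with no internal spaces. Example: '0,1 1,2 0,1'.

Answer: 1,2 0,1

Derivation:
Collision at t=3/5: particles 1 and 2 swap velocities; positions: p0=28/5 p1=77/5 p2=77/5; velocities now: v0=1 v1=-1 v2=4
Collision at t=11/2: particles 0 and 1 swap velocities; positions: p0=21/2 p1=21/2 p2=35; velocities now: v0=-1 v1=1 v2=4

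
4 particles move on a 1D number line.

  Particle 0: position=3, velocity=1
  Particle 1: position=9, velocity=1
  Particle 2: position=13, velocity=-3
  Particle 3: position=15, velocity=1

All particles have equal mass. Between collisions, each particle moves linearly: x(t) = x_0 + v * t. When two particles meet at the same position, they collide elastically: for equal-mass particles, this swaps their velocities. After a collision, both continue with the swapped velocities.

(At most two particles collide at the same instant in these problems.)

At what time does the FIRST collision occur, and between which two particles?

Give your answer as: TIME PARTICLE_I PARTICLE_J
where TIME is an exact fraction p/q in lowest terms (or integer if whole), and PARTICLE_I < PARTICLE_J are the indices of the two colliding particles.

Pair (0,1): pos 3,9 vel 1,1 -> not approaching (rel speed 0 <= 0)
Pair (1,2): pos 9,13 vel 1,-3 -> gap=4, closing at 4/unit, collide at t=1
Pair (2,3): pos 13,15 vel -3,1 -> not approaching (rel speed -4 <= 0)
Earliest collision: t=1 between 1 and 2

Answer: 1 1 2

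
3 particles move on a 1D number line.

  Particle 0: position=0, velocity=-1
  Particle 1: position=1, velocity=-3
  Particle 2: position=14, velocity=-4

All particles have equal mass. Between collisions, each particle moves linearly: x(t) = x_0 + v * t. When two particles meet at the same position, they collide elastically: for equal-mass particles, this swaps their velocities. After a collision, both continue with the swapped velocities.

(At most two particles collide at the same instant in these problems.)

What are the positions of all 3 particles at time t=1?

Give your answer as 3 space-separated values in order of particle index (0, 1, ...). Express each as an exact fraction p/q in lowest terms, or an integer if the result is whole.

Collision at t=1/2: particles 0 and 1 swap velocities; positions: p0=-1/2 p1=-1/2 p2=12; velocities now: v0=-3 v1=-1 v2=-4
Advance to t=1 (no further collisions before then); velocities: v0=-3 v1=-1 v2=-4; positions = -2 -1 10

Answer: -2 -1 10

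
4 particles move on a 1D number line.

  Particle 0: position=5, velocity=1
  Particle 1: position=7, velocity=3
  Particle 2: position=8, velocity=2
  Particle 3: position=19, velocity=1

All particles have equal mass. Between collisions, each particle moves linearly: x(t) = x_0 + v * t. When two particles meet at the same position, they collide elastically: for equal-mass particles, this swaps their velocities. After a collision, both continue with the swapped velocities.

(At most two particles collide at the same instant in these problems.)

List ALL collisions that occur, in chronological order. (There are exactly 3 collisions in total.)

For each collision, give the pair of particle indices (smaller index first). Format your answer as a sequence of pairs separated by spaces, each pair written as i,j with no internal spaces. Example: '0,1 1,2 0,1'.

Answer: 1,2 2,3 1,2

Derivation:
Collision at t=1: particles 1 and 2 swap velocities; positions: p0=6 p1=10 p2=10 p3=20; velocities now: v0=1 v1=2 v2=3 v3=1
Collision at t=6: particles 2 and 3 swap velocities; positions: p0=11 p1=20 p2=25 p3=25; velocities now: v0=1 v1=2 v2=1 v3=3
Collision at t=11: particles 1 and 2 swap velocities; positions: p0=16 p1=30 p2=30 p3=40; velocities now: v0=1 v1=1 v2=2 v3=3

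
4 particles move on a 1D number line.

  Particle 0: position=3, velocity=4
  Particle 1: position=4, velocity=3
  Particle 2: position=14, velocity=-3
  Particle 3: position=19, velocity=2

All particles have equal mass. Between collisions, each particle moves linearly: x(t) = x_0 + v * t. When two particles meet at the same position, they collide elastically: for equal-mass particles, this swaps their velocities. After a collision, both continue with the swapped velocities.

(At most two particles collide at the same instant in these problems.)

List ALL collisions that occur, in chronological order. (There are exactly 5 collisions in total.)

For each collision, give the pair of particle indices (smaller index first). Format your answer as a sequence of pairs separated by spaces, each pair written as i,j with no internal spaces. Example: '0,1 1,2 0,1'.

Collision at t=1: particles 0 and 1 swap velocities; positions: p0=7 p1=7 p2=11 p3=21; velocities now: v0=3 v1=4 v2=-3 v3=2
Collision at t=11/7: particles 1 and 2 swap velocities; positions: p0=61/7 p1=65/7 p2=65/7 p3=155/7; velocities now: v0=3 v1=-3 v2=4 v3=2
Collision at t=5/3: particles 0 and 1 swap velocities; positions: p0=9 p1=9 p2=29/3 p3=67/3; velocities now: v0=-3 v1=3 v2=4 v3=2
Collision at t=8: particles 2 and 3 swap velocities; positions: p0=-10 p1=28 p2=35 p3=35; velocities now: v0=-3 v1=3 v2=2 v3=4
Collision at t=15: particles 1 and 2 swap velocities; positions: p0=-31 p1=49 p2=49 p3=63; velocities now: v0=-3 v1=2 v2=3 v3=4

Answer: 0,1 1,2 0,1 2,3 1,2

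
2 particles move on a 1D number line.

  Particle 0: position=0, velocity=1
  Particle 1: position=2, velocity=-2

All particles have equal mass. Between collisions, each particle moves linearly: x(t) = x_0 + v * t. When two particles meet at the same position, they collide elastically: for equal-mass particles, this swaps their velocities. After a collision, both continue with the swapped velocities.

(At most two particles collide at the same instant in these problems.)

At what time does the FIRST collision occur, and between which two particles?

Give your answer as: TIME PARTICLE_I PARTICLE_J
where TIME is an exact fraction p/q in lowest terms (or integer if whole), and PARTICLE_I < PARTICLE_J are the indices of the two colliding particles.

Pair (0,1): pos 0,2 vel 1,-2 -> gap=2, closing at 3/unit, collide at t=2/3
Earliest collision: t=2/3 between 0 and 1

Answer: 2/3 0 1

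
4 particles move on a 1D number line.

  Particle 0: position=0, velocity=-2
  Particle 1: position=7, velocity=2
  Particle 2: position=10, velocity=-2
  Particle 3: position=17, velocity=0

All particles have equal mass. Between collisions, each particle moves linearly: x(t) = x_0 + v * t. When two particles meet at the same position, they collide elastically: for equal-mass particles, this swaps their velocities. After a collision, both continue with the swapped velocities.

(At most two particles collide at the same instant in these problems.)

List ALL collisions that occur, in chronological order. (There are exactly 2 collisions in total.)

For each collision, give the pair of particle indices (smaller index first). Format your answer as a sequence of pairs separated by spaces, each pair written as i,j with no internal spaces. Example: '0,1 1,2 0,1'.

Collision at t=3/4: particles 1 and 2 swap velocities; positions: p0=-3/2 p1=17/2 p2=17/2 p3=17; velocities now: v0=-2 v1=-2 v2=2 v3=0
Collision at t=5: particles 2 and 3 swap velocities; positions: p0=-10 p1=0 p2=17 p3=17; velocities now: v0=-2 v1=-2 v2=0 v3=2

Answer: 1,2 2,3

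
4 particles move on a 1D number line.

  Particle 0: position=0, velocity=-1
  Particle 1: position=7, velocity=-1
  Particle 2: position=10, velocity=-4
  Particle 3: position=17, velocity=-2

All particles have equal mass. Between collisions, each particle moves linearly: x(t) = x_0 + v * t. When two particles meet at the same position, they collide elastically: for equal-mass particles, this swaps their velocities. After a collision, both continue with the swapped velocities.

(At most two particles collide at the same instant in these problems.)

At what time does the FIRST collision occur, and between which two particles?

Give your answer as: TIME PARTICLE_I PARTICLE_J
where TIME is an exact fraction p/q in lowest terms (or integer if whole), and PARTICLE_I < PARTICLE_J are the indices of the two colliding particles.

Answer: 1 1 2

Derivation:
Pair (0,1): pos 0,7 vel -1,-1 -> not approaching (rel speed 0 <= 0)
Pair (1,2): pos 7,10 vel -1,-4 -> gap=3, closing at 3/unit, collide at t=1
Pair (2,3): pos 10,17 vel -4,-2 -> not approaching (rel speed -2 <= 0)
Earliest collision: t=1 between 1 and 2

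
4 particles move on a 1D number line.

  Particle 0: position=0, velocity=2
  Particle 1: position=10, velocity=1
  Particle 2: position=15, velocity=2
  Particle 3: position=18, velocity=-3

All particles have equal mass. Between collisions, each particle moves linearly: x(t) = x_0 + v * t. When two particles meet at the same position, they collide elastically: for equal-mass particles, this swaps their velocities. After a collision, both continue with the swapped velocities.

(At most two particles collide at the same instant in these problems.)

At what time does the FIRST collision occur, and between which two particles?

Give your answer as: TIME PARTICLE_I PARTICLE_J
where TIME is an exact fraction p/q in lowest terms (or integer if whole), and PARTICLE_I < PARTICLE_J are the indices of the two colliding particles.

Pair (0,1): pos 0,10 vel 2,1 -> gap=10, closing at 1/unit, collide at t=10
Pair (1,2): pos 10,15 vel 1,2 -> not approaching (rel speed -1 <= 0)
Pair (2,3): pos 15,18 vel 2,-3 -> gap=3, closing at 5/unit, collide at t=3/5
Earliest collision: t=3/5 between 2 and 3

Answer: 3/5 2 3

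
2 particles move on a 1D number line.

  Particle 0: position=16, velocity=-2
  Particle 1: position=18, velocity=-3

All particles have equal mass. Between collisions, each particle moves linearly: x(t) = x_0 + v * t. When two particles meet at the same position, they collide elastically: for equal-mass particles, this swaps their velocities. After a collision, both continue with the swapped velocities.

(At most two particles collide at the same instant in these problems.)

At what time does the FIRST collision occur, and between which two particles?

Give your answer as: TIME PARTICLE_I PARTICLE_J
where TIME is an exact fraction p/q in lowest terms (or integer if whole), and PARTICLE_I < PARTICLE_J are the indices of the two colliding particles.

Pair (0,1): pos 16,18 vel -2,-3 -> gap=2, closing at 1/unit, collide at t=2
Earliest collision: t=2 between 0 and 1

Answer: 2 0 1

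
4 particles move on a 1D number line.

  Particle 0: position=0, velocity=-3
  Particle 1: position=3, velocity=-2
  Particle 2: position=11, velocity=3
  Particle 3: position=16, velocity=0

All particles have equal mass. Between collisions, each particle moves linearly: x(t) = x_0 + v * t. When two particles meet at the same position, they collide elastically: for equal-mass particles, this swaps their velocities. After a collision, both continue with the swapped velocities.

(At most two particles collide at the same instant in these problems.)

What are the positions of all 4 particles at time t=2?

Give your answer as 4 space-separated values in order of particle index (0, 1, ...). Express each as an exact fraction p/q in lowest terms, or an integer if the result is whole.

Collision at t=5/3: particles 2 and 3 swap velocities; positions: p0=-5 p1=-1/3 p2=16 p3=16; velocities now: v0=-3 v1=-2 v2=0 v3=3
Advance to t=2 (no further collisions before then); velocities: v0=-3 v1=-2 v2=0 v3=3; positions = -6 -1 16 17

Answer: -6 -1 16 17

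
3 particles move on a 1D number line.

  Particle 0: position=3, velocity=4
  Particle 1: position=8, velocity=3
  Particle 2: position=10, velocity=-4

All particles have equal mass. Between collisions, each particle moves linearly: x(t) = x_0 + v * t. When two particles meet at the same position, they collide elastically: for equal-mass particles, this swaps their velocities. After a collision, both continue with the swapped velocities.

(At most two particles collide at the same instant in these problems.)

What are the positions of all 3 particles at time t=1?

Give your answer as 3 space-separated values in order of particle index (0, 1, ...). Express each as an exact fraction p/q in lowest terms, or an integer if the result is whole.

Answer: 6 7 11

Derivation:
Collision at t=2/7: particles 1 and 2 swap velocities; positions: p0=29/7 p1=62/7 p2=62/7; velocities now: v0=4 v1=-4 v2=3
Collision at t=7/8: particles 0 and 1 swap velocities; positions: p0=13/2 p1=13/2 p2=85/8; velocities now: v0=-4 v1=4 v2=3
Advance to t=1 (no further collisions before then); velocities: v0=-4 v1=4 v2=3; positions = 6 7 11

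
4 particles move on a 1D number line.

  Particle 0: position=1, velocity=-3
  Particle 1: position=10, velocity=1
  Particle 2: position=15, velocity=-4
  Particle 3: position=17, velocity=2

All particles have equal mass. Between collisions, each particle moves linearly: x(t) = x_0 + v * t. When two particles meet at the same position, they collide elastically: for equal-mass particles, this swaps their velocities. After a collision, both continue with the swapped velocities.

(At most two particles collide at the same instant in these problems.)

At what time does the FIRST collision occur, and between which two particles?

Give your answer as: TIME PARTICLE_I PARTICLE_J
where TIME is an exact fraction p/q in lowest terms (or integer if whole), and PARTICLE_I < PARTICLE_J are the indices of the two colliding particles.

Answer: 1 1 2

Derivation:
Pair (0,1): pos 1,10 vel -3,1 -> not approaching (rel speed -4 <= 0)
Pair (1,2): pos 10,15 vel 1,-4 -> gap=5, closing at 5/unit, collide at t=1
Pair (2,3): pos 15,17 vel -4,2 -> not approaching (rel speed -6 <= 0)
Earliest collision: t=1 between 1 and 2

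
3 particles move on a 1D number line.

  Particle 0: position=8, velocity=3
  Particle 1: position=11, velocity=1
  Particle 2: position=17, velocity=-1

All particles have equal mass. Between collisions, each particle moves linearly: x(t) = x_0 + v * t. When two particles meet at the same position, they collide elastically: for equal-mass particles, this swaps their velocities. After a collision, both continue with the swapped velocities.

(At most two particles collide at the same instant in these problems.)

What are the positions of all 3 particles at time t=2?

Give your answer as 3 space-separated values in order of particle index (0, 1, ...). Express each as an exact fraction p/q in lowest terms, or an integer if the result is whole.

Collision at t=3/2: particles 0 and 1 swap velocities; positions: p0=25/2 p1=25/2 p2=31/2; velocities now: v0=1 v1=3 v2=-1
Advance to t=2 (no further collisions before then); velocities: v0=1 v1=3 v2=-1; positions = 13 14 15

Answer: 13 14 15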